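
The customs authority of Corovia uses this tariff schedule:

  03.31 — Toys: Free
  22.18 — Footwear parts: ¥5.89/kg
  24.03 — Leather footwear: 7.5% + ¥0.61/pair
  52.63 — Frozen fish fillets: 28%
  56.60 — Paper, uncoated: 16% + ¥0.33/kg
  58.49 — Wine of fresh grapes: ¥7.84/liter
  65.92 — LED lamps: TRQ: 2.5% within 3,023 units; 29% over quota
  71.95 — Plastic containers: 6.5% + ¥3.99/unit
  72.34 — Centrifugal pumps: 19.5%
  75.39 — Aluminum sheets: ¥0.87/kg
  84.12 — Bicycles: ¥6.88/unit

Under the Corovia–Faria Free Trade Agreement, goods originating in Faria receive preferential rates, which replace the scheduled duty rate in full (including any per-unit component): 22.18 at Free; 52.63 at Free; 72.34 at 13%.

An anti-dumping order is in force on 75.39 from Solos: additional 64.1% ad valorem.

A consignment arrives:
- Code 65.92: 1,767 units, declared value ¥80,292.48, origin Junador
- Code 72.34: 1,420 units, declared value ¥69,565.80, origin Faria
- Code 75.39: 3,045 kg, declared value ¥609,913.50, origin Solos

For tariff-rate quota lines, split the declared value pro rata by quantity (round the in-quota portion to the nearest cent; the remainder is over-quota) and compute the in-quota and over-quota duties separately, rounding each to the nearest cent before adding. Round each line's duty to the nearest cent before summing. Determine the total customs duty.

¥404,654.56

Line 1 (65.92, Junador, 1,767 units, ¥80,292.48):
Code 65.92 is under a tariff-rate quota (threshold 3,023 units). Quantity 1,767 units is within the quota, so the in-quota rate 2.5% applies to the full value.
Duty = ¥80,292.48 × 2.5% = ¥2,007.31.
Line 2 (72.34, Faria, 1,420 units, ¥69,565.80):
Base rate for 72.34 is 19.5%.
Origin Faria qualifies under the Corovia–Faria agreement and 72.34 is covered: preferential rate 13% applies instead.
Duty = ¥69,565.80 × 13% = ¥9,043.55.
Line 3 (75.39, Solos, 3,045 kg, ¥609,913.50):
Base rate for 75.39 is ¥0.87/kg.
Additional duty on 75.39 from Solos: +64.1% ad valorem. Applied ad valorem rate = 64.1%.
Duty = ¥609,913.50 × 64.1% + 3,045 × ¥0.87 = ¥393,603.70.
Total = ¥2,007.31 + ¥9,043.55 + ¥393,603.70 = ¥404,654.56.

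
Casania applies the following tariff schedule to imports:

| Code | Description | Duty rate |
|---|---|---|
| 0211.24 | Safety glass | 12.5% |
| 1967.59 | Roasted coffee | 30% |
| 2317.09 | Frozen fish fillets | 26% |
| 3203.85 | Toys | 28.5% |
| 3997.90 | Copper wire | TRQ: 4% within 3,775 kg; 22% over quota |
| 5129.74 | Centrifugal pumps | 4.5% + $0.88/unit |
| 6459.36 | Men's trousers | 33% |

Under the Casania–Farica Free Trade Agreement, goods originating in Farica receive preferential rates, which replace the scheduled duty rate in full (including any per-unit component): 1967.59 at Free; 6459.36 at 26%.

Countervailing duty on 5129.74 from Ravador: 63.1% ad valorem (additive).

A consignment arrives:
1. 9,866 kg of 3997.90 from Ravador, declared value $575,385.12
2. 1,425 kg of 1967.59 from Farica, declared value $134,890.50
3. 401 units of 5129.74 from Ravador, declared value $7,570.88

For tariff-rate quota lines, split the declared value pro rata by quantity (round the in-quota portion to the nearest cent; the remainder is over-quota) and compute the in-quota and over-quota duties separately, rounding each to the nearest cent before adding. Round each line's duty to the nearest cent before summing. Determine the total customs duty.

$92,427.08

Line 1 (3997.90, Ravador, 9,866 kg, $575,385.12):
Code 3997.90 is under a tariff-rate quota (threshold 3,775 kg). In-quota: 3,775 kg at 4%; over-quota: 6,091 kg at 22%.
Pro-rata value split: in-quota = $575,385.12 × 3,775/9,866 = $220,158.00; over-quota = $575,385.12 − $220,158.00 = $355,227.12.
In-quota duty = $220,158.00 × 4% = $8,806.32. Over-quota duty = $355,227.12 × 22% = $78,149.97.
Line duty = $8,806.32 + $78,149.97 = $86,956.29.
Line 2 (1967.59, Farica, 1,425 kg, $134,890.50):
Base rate for 1967.59 is 30%.
Origin Farica qualifies under the Casania–Farica agreement and 1967.59 is covered: preferential rate Free applies instead.
Duty = $134,890.50 × 0% = $0.00.
Line 3 (5129.74, Ravador, 401 units, $7,570.88):
Base rate for 5129.74 is 4.5% + $0.88/unit.
Additional duty on 5129.74 from Ravador: +63.1%. Applied ad valorem rate: 4.5% + 63.1% = 67.6%.
Duty = $7,570.88 × 67.6% + 401 × $0.88 = $5,470.79.
Total = $86,956.29 + $0.00 + $5,470.79 = $92,427.08.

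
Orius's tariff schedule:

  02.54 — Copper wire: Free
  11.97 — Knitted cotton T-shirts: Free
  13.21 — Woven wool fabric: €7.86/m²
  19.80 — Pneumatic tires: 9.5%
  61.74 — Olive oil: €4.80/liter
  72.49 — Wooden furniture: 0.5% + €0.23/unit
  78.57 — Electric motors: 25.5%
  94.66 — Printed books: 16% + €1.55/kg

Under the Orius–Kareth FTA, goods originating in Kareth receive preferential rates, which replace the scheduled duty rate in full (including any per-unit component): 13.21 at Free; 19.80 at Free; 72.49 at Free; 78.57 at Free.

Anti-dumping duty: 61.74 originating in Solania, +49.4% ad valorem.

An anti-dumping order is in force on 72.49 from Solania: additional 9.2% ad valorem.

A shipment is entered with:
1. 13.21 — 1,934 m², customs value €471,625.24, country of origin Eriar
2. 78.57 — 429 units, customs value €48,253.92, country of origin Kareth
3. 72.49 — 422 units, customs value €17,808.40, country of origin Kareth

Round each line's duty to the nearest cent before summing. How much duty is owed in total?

Line 1 (13.21, Eriar, 1,934 m², €471,625.24):
Base rate for 13.21 is €7.86/m².
13.21 has an FTA preferential rate, but origin Eriar is not Kareth; base rate stands.
Duty = 1,934 × €7.86 = €15,201.24.
Line 2 (78.57, Kareth, 429 units, €48,253.92):
Base rate for 78.57 is 25.5%.
Origin Kareth qualifies under the Orius–Kareth agreement and 78.57 is covered: preferential rate Free applies instead.
Duty = €48,253.92 × 0% = €0.00.
Line 3 (72.49, Kareth, 422 units, €17,808.40):
Base rate for 72.49 is 0.5% + €0.23/unit.
Origin Kareth qualifies under the Orius–Kareth agreement and 72.49 is covered: preferential rate Free applies instead.
The additional-duty order on 72.49 targets Solania, not Kareth; it does not apply.
Duty = €17,808.40 × 0% = €0.00.
Total = €15,201.24 + €0.00 + €0.00 = €15,201.24.

€15,201.24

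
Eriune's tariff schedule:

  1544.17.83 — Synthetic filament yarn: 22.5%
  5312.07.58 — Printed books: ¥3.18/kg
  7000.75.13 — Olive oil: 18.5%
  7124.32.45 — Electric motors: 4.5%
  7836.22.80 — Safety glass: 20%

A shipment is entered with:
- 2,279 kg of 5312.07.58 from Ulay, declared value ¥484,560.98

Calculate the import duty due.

¥7,247.22

Line 1 (5312.07.58, Ulay, 2,279 kg, ¥484,560.98):
Base rate for 5312.07.58 is ¥3.18/kg.
Duty = 2,279 × ¥3.18 = ¥7,247.22.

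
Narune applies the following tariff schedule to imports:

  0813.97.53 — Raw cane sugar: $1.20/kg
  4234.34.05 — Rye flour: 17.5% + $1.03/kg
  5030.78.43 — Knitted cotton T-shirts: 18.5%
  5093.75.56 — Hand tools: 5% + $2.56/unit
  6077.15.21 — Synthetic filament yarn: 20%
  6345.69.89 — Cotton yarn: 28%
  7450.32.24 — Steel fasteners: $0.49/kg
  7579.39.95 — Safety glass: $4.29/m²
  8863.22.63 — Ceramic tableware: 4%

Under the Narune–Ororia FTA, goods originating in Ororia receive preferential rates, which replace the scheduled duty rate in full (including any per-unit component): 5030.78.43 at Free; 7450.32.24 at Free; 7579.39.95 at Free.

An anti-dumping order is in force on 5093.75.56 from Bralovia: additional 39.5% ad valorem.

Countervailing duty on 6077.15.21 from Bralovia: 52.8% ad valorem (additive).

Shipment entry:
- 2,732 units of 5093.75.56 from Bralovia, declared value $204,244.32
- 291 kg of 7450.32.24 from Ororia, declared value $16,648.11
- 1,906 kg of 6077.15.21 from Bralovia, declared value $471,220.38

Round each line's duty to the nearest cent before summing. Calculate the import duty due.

Line 1 (5093.75.56, Bralovia, 2,732 units, $204,244.32):
Base rate for 5093.75.56 is 5% + $2.56/unit.
Additional duty on 5093.75.56 from Bralovia: +39.5%. Applied ad valorem rate: 5% + 39.5% = 44.5%.
Duty = $204,244.32 × 44.5% + 2,732 × $2.56 = $97,882.64.
Line 2 (7450.32.24, Ororia, 291 kg, $16,648.11):
Base rate for 7450.32.24 is $0.49/kg.
Origin Ororia qualifies under the Narune–Ororia agreement and 7450.32.24 is covered: preferential rate Free applies instead.
Duty = $16,648.11 × 0% = $0.00.
Line 3 (6077.15.21, Bralovia, 1,906 kg, $471,220.38):
Base rate for 6077.15.21 is 20%.
Additional duty on 6077.15.21 from Bralovia: +52.8%. Applied ad valorem rate: 20% + 52.8% = 72.8%.
Duty = $471,220.38 × 72.8% = $343,048.44.
Total = $97,882.64 + $0.00 + $343,048.44 = $440,931.08.

$440,931.08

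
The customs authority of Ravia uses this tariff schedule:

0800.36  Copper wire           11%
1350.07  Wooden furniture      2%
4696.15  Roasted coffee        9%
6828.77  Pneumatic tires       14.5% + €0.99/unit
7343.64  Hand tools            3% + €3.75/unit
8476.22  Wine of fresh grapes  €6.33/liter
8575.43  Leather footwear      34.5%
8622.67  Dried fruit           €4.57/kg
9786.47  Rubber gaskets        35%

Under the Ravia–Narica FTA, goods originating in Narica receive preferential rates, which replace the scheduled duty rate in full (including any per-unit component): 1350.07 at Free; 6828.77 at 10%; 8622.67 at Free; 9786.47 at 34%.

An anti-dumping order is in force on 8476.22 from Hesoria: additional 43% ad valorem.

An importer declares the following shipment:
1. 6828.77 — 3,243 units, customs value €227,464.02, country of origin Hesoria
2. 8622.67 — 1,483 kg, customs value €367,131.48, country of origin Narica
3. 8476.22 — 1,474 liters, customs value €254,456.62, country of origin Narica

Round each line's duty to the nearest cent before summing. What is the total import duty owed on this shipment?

€45,523.27

Line 1 (6828.77, Hesoria, 3,243 units, €227,464.02):
Base rate for 6828.77 is 14.5% + €0.99/unit.
6828.77 has an FTA preferential rate, but origin Hesoria is not Narica; base rate stands.
Duty = €227,464.02 × 14.5% + 3,243 × €0.99 = €36,192.85.
Line 2 (8622.67, Narica, 1,483 kg, €367,131.48):
Base rate for 8622.67 is €4.57/kg.
Origin Narica qualifies under the Ravia–Narica agreement and 8622.67 is covered: preferential rate Free applies instead.
Duty = €367,131.48 × 0% = €0.00.
Line 3 (8476.22, Narica, 1,474 liters, €254,456.62):
Base rate for 8476.22 is €6.33/liter.
Origin Narica is the FTA partner but 8476.22 is not on the preference list; base rate stands.
The additional-duty order on 8476.22 targets Hesoria, not Narica; it does not apply.
Duty = 1,474 × €6.33 = €9,330.42.
Total = €36,192.85 + €0.00 + €9,330.42 = €45,523.27.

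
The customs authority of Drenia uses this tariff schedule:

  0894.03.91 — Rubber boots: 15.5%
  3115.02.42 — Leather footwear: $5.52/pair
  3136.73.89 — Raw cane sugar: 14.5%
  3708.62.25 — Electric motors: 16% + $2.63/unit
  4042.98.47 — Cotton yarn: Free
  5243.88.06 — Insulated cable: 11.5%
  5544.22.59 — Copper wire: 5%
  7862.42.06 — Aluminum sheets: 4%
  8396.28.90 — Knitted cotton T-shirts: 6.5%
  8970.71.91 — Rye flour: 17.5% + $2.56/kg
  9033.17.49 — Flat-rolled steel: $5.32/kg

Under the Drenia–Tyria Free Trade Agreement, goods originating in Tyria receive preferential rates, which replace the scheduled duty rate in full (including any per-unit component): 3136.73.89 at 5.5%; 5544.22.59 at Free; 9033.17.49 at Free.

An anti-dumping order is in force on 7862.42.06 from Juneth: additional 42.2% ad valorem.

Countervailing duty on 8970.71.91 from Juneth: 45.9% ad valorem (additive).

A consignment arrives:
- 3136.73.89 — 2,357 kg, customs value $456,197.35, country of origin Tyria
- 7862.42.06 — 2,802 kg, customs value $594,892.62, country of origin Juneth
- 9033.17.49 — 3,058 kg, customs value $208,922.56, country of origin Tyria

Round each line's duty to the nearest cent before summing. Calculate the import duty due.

$299,931.24

Line 1 (3136.73.89, Tyria, 2,357 kg, $456,197.35):
Base rate for 3136.73.89 is 14.5%.
Origin Tyria qualifies under the Drenia–Tyria agreement and 3136.73.89 is covered: preferential rate 5.5% applies instead.
Duty = $456,197.35 × 5.5% = $25,090.85.
Line 2 (7862.42.06, Juneth, 2,802 kg, $594,892.62):
Base rate for 7862.42.06 is 4%.
Additional duty on 7862.42.06 from Juneth: +42.2%. Applied ad valorem rate: 4% + 42.2% = 46.2%.
Duty = $594,892.62 × 46.2% = $274,840.39.
Line 3 (9033.17.49, Tyria, 3,058 kg, $208,922.56):
Base rate for 9033.17.49 is $5.32/kg.
Origin Tyria qualifies under the Drenia–Tyria agreement and 9033.17.49 is covered: preferential rate Free applies instead.
Duty = $208,922.56 × 0% = $0.00.
Total = $25,090.85 + $274,840.39 + $0.00 = $299,931.24.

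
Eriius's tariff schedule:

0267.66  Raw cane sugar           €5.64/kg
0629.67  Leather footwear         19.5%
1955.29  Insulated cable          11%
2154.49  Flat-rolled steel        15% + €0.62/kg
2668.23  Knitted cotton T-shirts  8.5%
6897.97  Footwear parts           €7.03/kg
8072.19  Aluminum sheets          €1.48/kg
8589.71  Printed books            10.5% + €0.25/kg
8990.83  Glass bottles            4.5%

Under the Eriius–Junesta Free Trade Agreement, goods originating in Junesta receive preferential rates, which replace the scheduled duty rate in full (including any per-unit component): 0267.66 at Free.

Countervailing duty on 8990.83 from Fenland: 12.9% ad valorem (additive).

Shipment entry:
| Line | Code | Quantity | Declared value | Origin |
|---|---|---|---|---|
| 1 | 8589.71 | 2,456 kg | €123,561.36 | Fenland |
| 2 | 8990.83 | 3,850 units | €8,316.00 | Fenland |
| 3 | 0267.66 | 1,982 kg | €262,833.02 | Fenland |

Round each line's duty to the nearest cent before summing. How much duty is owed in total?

Line 1 (8589.71, Fenland, 2,456 kg, €123,561.36):
Base rate for 8589.71 is 10.5% + €0.25/kg.
Duty = €123,561.36 × 10.5% + 2,456 × €0.25 = €13,587.94.
Line 2 (8990.83, Fenland, 3,850 units, €8,316.00):
Base rate for 8990.83 is 4.5%.
Additional duty on 8990.83 from Fenland: +12.9%. Applied ad valorem rate: 4.5% + 12.9% = 17.4%.
Duty = €8,316.00 × 17.4% = €1,446.98.
Line 3 (0267.66, Fenland, 1,982 kg, €262,833.02):
Base rate for 0267.66 is €5.64/kg.
0267.66 has an FTA preferential rate, but origin Fenland is not Junesta; base rate stands.
Duty = 1,982 × €5.64 = €11,178.48.
Total = €13,587.94 + €1,446.98 + €11,178.48 = €26,213.40.

€26,213.40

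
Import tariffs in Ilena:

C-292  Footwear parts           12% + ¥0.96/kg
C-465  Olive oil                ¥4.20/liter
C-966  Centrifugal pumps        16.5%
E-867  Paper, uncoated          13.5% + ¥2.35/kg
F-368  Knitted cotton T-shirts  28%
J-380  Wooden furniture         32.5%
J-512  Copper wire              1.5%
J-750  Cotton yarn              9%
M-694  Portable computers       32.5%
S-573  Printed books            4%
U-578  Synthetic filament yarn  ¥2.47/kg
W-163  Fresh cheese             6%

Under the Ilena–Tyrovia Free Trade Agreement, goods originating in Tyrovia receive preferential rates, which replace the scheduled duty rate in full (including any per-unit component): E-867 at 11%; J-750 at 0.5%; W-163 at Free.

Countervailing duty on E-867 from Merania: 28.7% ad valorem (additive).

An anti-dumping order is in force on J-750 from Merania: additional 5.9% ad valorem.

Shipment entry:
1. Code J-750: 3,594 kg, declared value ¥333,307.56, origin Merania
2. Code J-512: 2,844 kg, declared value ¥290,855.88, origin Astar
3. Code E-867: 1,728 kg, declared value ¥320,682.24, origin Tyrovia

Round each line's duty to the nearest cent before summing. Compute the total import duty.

¥89,300.72

Line 1 (J-750, Merania, 3,594 kg, ¥333,307.56):
Base rate for J-750 is 9%.
J-750 has an FTA preferential rate, but origin Merania is not Tyrovia; base rate stands.
Additional duty on J-750 from Merania: +5.9%. Applied ad valorem rate: 9% + 5.9% = 14.9%.
Duty = ¥333,307.56 × 14.9% = ¥49,662.83.
Line 2 (J-512, Astar, 2,844 kg, ¥290,855.88):
Base rate for J-512 is 1.5%.
Duty = ¥290,855.88 × 1.5% = ¥4,362.84.
Line 3 (E-867, Tyrovia, 1,728 kg, ¥320,682.24):
Base rate for E-867 is 13.5% + ¥2.35/kg.
Origin Tyrovia qualifies under the Ilena–Tyrovia agreement and E-867 is covered: preferential rate 11% applies instead.
The additional-duty order on E-867 targets Merania, not Tyrovia; it does not apply.
Duty = ¥320,682.24 × 11% = ¥35,275.05.
Total = ¥49,662.83 + ¥4,362.84 + ¥35,275.05 = ¥89,300.72.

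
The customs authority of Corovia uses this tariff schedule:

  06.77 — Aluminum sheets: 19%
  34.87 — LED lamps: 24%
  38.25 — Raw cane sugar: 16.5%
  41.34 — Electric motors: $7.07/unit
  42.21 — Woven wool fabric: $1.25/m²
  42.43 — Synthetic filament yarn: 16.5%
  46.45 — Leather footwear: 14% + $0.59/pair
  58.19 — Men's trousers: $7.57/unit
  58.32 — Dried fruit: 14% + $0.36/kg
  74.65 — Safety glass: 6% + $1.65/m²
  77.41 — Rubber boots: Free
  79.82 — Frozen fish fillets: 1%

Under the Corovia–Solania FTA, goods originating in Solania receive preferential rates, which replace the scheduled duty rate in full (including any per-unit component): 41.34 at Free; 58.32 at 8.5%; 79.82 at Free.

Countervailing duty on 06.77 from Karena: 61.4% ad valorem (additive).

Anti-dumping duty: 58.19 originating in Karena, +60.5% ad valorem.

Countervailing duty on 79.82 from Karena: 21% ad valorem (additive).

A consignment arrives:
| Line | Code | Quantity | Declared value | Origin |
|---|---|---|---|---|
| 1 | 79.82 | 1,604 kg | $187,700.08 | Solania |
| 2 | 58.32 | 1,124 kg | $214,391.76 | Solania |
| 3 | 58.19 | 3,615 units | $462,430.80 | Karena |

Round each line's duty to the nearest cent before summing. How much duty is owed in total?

Line 1 (79.82, Solania, 1,604 kg, $187,700.08):
Base rate for 79.82 is 1%.
Origin Solania qualifies under the Corovia–Solania agreement and 79.82 is covered: preferential rate Free applies instead.
The additional-duty order on 79.82 targets Karena, not Solania; it does not apply.
Duty = $187,700.08 × 0% = $0.00.
Line 2 (58.32, Solania, 1,124 kg, $214,391.76):
Base rate for 58.32 is 14% + $0.36/kg.
Origin Solania qualifies under the Corovia–Solania agreement and 58.32 is covered: preferential rate 8.5% applies instead.
Duty = $214,391.76 × 8.5% = $18,223.30.
Line 3 (58.19, Karena, 3,615 units, $462,430.80):
Base rate for 58.19 is $7.57/unit.
Additional duty on 58.19 from Karena: +60.5% ad valorem. Applied ad valorem rate = 60.5%.
Duty = $462,430.80 × 60.5% + 3,615 × $7.57 = $307,136.18.
Total = $0.00 + $18,223.30 + $307,136.18 = $325,359.48.

$325,359.48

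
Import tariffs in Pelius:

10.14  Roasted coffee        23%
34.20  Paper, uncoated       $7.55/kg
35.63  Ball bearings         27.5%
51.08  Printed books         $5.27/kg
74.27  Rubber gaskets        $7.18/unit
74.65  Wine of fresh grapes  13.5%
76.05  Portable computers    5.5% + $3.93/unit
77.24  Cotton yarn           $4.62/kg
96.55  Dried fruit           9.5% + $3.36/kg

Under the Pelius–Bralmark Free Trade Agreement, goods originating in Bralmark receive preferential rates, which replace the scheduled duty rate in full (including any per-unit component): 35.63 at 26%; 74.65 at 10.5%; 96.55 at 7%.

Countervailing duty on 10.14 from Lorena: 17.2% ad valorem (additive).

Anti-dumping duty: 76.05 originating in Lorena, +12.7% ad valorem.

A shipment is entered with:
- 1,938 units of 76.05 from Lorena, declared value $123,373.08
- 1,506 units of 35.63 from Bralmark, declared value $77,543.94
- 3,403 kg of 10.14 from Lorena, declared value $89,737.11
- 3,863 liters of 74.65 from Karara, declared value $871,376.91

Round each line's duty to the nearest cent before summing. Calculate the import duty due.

$203,941.86

Line 1 (76.05, Lorena, 1,938 units, $123,373.08):
Base rate for 76.05 is 5.5% + $3.93/unit.
Additional duty on 76.05 from Lorena: +12.7%. Applied ad valorem rate: 5.5% + 12.7% = 18.2%.
Duty = $123,373.08 × 18.2% + 1,938 × $3.93 = $30,070.24.
Line 2 (35.63, Bralmark, 1,506 units, $77,543.94):
Base rate for 35.63 is 27.5%.
Origin Bralmark qualifies under the Pelius–Bralmark agreement and 35.63 is covered: preferential rate 26% applies instead.
Duty = $77,543.94 × 26% = $20,161.42.
Line 3 (10.14, Lorena, 3,403 kg, $89,737.11):
Base rate for 10.14 is 23%.
Additional duty on 10.14 from Lorena: +17.2%. Applied ad valorem rate: 23% + 17.2% = 40.2%.
Duty = $89,737.11 × 40.2% = $36,074.32.
Line 4 (74.65, Karara, 3,863 liters, $871,376.91):
Base rate for 74.65 is 13.5%.
74.65 has an FTA preferential rate, but origin Karara is not Bralmark; base rate stands.
Duty = $871,376.91 × 13.5% = $117,635.88.
Total = $30,070.24 + $20,161.42 + $36,074.32 + $117,635.88 = $203,941.86.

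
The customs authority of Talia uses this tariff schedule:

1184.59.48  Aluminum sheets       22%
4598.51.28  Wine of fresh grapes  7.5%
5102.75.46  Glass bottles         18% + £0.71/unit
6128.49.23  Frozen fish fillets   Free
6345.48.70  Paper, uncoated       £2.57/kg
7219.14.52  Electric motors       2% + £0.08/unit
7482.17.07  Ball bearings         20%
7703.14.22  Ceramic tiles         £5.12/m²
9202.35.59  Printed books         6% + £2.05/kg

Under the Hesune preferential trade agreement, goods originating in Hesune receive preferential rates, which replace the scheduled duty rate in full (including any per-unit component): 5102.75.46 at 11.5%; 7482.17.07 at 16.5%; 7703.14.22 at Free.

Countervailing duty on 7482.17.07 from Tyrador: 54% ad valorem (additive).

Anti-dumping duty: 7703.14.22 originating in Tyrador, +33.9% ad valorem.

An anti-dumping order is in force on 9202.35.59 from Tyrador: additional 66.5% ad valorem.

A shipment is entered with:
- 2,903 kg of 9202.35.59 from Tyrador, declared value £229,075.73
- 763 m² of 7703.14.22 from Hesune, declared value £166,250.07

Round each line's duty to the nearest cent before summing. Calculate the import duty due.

Line 1 (9202.35.59, Tyrador, 2,903 kg, £229,075.73):
Base rate for 9202.35.59 is 6% + £2.05/kg.
Additional duty on 9202.35.59 from Tyrador: +66.5%. Applied ad valorem rate: 6% + 66.5% = 72.5%.
Duty = £229,075.73 × 72.5% + 2,903 × £2.05 = £172,031.05.
Line 2 (7703.14.22, Hesune, 763 m², £166,250.07):
Base rate for 7703.14.22 is £5.12/m².
Origin Hesune qualifies under the Talia–Hesune agreement and 7703.14.22 is covered: preferential rate Free applies instead.
The additional-duty order on 7703.14.22 targets Tyrador, not Hesune; it does not apply.
Duty = £166,250.07 × 0% = £0.00.
Total = £172,031.05 + £0.00 = £172,031.05.

£172,031.05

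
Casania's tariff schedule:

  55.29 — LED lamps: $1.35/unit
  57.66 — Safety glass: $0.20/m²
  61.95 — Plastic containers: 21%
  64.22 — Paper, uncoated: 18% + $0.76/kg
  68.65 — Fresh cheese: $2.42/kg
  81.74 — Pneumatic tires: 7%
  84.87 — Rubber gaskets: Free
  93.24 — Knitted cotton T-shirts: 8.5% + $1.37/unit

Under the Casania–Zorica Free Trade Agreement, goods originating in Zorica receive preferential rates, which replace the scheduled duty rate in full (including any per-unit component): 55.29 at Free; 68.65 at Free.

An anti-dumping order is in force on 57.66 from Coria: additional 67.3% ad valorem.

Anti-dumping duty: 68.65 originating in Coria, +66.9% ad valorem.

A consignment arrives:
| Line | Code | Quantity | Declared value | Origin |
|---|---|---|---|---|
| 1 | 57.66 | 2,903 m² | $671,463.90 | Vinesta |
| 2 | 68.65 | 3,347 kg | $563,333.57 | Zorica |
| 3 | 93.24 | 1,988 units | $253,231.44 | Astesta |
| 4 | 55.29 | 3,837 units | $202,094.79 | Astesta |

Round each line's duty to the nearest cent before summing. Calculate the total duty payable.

$30,008.78

Line 1 (57.66, Vinesta, 2,903 m², $671,463.90):
Base rate for 57.66 is $0.20/m².
The additional-duty order on 57.66 targets Coria, not Vinesta; it does not apply.
Duty = 2,903 × $0.20 = $580.60.
Line 2 (68.65, Zorica, 3,347 kg, $563,333.57):
Base rate for 68.65 is $2.42/kg.
Origin Zorica qualifies under the Casania–Zorica agreement and 68.65 is covered: preferential rate Free applies instead.
The additional-duty order on 68.65 targets Coria, not Zorica; it does not apply.
Duty = $563,333.57 × 0% = $0.00.
Line 3 (93.24, Astesta, 1,988 units, $253,231.44):
Base rate for 93.24 is 8.5% + $1.37/unit.
Duty = $253,231.44 × 8.5% + 1,988 × $1.37 = $24,248.23.
Line 4 (55.29, Astesta, 3,837 units, $202,094.79):
Base rate for 55.29 is $1.35/unit.
55.29 has an FTA preferential rate, but origin Astesta is not Zorica; base rate stands.
Duty = 3,837 × $1.35 = $5,179.95.
Total = $580.60 + $0.00 + $24,248.23 + $5,179.95 = $30,008.78.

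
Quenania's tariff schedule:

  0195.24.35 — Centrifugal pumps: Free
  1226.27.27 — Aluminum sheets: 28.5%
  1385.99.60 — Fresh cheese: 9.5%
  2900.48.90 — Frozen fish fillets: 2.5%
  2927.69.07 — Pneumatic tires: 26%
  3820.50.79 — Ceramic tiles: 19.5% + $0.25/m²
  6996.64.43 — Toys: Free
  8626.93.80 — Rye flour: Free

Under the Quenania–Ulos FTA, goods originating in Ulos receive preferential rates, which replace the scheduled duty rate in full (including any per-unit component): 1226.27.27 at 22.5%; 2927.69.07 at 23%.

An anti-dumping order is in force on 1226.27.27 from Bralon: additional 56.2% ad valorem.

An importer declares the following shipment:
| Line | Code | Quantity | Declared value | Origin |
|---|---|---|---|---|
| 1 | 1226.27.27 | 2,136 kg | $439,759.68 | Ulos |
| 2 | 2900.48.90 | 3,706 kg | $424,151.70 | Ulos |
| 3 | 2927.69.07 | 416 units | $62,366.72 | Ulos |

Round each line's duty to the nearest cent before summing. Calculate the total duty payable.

Line 1 (1226.27.27, Ulos, 2,136 kg, $439,759.68):
Base rate for 1226.27.27 is 28.5%.
Origin Ulos qualifies under the Quenania–Ulos agreement and 1226.27.27 is covered: preferential rate 22.5% applies instead.
The additional-duty order on 1226.27.27 targets Bralon, not Ulos; it does not apply.
Duty = $439,759.68 × 22.5% = $98,945.93.
Line 2 (2900.48.90, Ulos, 3,706 kg, $424,151.70):
Base rate for 2900.48.90 is 2.5%.
Origin Ulos is the FTA partner but 2900.48.90 is not on the preference list; base rate stands.
Duty = $424,151.70 × 2.5% = $10,603.79.
Line 3 (2927.69.07, Ulos, 416 units, $62,366.72):
Base rate for 2927.69.07 is 26%.
Origin Ulos qualifies under the Quenania–Ulos agreement and 2927.69.07 is covered: preferential rate 23% applies instead.
Duty = $62,366.72 × 23% = $14,344.35.
Total = $98,945.93 + $10,603.79 + $14,344.35 = $123,894.07.

$123,894.07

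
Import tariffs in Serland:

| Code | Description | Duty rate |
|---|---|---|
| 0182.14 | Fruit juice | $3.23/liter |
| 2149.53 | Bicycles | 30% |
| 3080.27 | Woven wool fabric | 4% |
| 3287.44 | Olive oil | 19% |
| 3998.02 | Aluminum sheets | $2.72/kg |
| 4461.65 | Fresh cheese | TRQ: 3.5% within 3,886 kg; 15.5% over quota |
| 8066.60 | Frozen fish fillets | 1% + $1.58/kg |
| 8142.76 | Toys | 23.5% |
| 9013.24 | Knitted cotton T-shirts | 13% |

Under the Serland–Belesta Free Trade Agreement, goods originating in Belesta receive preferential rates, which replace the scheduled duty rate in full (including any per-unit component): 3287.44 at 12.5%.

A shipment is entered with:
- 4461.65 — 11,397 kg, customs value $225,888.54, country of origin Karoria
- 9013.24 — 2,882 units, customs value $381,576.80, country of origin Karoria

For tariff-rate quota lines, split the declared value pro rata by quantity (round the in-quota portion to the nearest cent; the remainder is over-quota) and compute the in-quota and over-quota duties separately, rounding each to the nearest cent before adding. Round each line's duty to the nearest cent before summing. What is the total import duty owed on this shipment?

Line 1 (4461.65, Karoria, 11,397 kg, $225,888.54):
Code 4461.65 is under a tariff-rate quota (threshold 3,886 kg). In-quota: 3,886 kg at 3.5%; over-quota: 7,511 kg at 15.5%.
Pro-rata value split: in-quota = $225,888.54 × 3,886/11,397 = $77,020.52; over-quota = $225,888.54 − $77,020.52 = $148,868.02.
In-quota duty = $77,020.52 × 3.5% = $2,695.72. Over-quota duty = $148,868.02 × 15.5% = $23,074.54.
Line duty = $2,695.72 + $23,074.54 = $25,770.26.
Line 2 (9013.24, Karoria, 2,882 units, $381,576.80):
Base rate for 9013.24 is 13%.
Duty = $381,576.80 × 13% = $49,604.98.
Total = $25,770.26 + $49,604.98 = $75,375.24.

$75,375.24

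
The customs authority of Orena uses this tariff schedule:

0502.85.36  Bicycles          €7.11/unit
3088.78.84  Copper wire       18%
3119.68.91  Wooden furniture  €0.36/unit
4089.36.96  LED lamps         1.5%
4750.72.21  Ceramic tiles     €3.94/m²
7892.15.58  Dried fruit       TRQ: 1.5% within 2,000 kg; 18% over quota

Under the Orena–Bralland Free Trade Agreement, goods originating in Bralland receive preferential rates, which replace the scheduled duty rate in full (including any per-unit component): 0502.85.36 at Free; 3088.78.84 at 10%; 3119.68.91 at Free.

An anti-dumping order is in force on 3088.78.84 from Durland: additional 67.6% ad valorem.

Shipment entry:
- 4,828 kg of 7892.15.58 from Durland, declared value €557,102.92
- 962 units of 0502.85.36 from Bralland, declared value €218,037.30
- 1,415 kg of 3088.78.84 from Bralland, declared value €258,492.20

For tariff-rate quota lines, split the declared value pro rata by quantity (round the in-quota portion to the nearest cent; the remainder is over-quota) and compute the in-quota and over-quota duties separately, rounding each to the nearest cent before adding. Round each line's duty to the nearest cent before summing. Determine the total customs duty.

€88,049.05

Line 1 (7892.15.58, Durland, 4,828 kg, €557,102.92):
Code 7892.15.58 is under a tariff-rate quota (threshold 2,000 kg). In-quota: 2,000 kg at 1.5%; over-quota: 2,828 kg at 18%.
Pro-rata value split: in-quota = €557,102.92 × 2,000/4,828 = €230,780.00; over-quota = €557,102.92 − €230,780.00 = €326,322.92.
In-quota duty = €230,780.00 × 1.5% = €3,461.70. Over-quota duty = €326,322.92 × 18% = €58,738.13.
Line duty = €3,461.70 + €58,738.13 = €62,199.83.
Line 2 (0502.85.36, Bralland, 962 units, €218,037.30):
Base rate for 0502.85.36 is €7.11/unit.
Origin Bralland qualifies under the Orena–Bralland agreement and 0502.85.36 is covered: preferential rate Free applies instead.
Duty = €218,037.30 × 0% = €0.00.
Line 3 (3088.78.84, Bralland, 1,415 kg, €258,492.20):
Base rate for 3088.78.84 is 18%.
Origin Bralland qualifies under the Orena–Bralland agreement and 3088.78.84 is covered: preferential rate 10% applies instead.
The additional-duty order on 3088.78.84 targets Durland, not Bralland; it does not apply.
Duty = €258,492.20 × 10% = €25,849.22.
Total = €62,199.83 + €0.00 + €25,849.22 = €88,049.05.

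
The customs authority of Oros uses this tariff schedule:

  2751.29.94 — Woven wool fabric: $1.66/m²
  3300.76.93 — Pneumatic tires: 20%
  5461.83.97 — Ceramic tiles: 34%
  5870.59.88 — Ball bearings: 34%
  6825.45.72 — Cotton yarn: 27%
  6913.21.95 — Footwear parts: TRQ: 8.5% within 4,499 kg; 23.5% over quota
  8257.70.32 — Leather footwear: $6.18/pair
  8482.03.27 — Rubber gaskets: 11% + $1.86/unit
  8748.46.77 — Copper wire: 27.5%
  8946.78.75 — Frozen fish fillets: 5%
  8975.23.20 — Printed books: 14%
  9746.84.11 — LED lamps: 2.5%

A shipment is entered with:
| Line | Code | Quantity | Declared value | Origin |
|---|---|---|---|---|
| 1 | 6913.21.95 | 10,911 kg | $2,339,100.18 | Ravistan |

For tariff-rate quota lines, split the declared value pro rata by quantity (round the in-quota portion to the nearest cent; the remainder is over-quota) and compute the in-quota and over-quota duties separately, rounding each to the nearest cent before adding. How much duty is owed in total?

Line 1 (6913.21.95, Ravistan, 10,911 kg, $2,339,100.18):
Code 6913.21.95 is under a tariff-rate quota (threshold 4,499 kg). In-quota: 4,499 kg at 8.5%; over-quota: 6,412 kg at 23.5%.
Pro-rata value split: in-quota = $2,339,100.18 × 4,499/10,911 = $964,495.62; over-quota = $2,339,100.18 − $964,495.62 = $1,374,604.56.
In-quota duty = $964,495.62 × 8.5% = $81,982.13. Over-quota duty = $1,374,604.56 × 23.5% = $323,032.07.
Line duty = $81,982.13 + $323,032.07 = $405,014.20.

$405,014.20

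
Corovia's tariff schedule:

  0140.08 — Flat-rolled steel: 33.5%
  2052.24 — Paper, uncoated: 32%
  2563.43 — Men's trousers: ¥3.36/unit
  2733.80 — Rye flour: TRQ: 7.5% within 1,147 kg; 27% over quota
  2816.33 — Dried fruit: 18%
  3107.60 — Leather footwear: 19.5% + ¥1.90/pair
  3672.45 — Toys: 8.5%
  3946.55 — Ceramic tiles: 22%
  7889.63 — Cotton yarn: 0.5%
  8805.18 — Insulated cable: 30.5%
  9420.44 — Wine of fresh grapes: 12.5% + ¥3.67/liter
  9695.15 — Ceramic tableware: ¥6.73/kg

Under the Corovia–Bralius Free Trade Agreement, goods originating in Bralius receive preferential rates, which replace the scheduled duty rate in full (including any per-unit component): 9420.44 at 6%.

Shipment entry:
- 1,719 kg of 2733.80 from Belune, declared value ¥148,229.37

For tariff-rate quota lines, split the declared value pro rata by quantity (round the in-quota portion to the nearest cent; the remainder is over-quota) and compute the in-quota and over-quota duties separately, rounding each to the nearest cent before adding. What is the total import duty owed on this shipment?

Line 1 (2733.80, Belune, 1,719 kg, ¥148,229.37):
Code 2733.80 is under a tariff-rate quota (threshold 1,147 kg). In-quota: 1,147 kg at 7.5%; over-quota: 572 kg at 27%.
Pro-rata value split: in-quota = ¥148,229.37 × 1,147/1,719 = ¥98,905.81; over-quota = ¥148,229.37 − ¥98,905.81 = ¥49,323.56.
In-quota duty = ¥98,905.81 × 7.5% = ¥7,417.94. Over-quota duty = ¥49,323.56 × 27% = ¥13,317.36.
Line duty = ¥7,417.94 + ¥13,317.36 = ¥20,735.30.

¥20,735.30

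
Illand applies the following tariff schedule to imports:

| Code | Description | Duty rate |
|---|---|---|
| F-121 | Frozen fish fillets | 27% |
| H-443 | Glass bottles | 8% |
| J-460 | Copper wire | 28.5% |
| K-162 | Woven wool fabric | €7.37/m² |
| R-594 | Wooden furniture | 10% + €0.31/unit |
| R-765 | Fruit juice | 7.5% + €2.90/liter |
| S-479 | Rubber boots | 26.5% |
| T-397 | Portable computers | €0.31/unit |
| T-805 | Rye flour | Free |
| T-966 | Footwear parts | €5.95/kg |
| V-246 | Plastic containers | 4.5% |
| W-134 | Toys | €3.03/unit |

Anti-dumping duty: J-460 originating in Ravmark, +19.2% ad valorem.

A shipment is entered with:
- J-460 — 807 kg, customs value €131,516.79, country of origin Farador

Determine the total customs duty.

Line 1 (J-460, Farador, 807 kg, €131,516.79):
Base rate for J-460 is 28.5%.
The additional-duty order on J-460 targets Ravmark, not Farador; it does not apply.
Duty = €131,516.79 × 28.5% = €37,482.29.

€37,482.29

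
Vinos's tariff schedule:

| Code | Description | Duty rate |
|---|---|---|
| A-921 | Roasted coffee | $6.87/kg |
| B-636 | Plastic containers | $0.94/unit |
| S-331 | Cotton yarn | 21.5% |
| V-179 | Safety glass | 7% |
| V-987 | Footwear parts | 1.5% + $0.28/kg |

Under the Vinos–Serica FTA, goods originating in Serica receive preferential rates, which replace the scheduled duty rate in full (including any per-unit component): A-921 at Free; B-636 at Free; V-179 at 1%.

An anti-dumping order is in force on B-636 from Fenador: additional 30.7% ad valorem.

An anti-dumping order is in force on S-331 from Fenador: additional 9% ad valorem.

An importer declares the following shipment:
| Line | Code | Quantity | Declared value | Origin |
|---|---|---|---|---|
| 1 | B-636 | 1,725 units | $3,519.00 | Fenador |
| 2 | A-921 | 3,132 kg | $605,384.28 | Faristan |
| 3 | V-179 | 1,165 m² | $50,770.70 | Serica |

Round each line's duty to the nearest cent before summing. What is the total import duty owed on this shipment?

$24,726.38

Line 1 (B-636, Fenador, 1,725 units, $3,519.00):
Base rate for B-636 is $0.94/unit.
B-636 has an FTA preferential rate, but origin Fenador is not Serica; base rate stands.
Additional duty on B-636 from Fenador: +30.7% ad valorem. Applied ad valorem rate = 30.7%.
Duty = $3,519.00 × 30.7% + 1,725 × $0.94 = $2,701.83.
Line 2 (A-921, Faristan, 3,132 kg, $605,384.28):
Base rate for A-921 is $6.87/kg.
A-921 has an FTA preferential rate, but origin Faristan is not Serica; base rate stands.
Duty = 3,132 × $6.87 = $21,516.84.
Line 3 (V-179, Serica, 1,165 m², $50,770.70):
Base rate for V-179 is 7%.
Origin Serica qualifies under the Vinos–Serica agreement and V-179 is covered: preferential rate 1% applies instead.
Duty = $50,770.70 × 1% = $507.71.
Total = $2,701.83 + $21,516.84 + $507.71 = $24,726.38.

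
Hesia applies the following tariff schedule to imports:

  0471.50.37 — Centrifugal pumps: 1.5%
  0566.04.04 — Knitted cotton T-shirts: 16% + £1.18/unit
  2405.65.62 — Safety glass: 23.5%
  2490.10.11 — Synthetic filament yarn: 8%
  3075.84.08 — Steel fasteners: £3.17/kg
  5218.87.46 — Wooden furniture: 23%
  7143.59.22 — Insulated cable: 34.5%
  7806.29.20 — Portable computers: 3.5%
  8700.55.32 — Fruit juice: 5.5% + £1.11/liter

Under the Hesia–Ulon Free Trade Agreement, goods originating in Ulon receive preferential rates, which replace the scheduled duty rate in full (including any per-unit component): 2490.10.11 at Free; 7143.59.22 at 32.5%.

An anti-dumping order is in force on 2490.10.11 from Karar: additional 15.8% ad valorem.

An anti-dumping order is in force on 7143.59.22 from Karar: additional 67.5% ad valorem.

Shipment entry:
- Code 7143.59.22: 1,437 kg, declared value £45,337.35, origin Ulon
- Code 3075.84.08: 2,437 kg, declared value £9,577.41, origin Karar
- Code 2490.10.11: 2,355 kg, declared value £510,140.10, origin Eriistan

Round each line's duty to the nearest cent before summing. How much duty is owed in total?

Line 1 (7143.59.22, Ulon, 1,437 kg, £45,337.35):
Base rate for 7143.59.22 is 34.5%.
Origin Ulon qualifies under the Hesia–Ulon agreement and 7143.59.22 is covered: preferential rate 32.5% applies instead.
The additional-duty order on 7143.59.22 targets Karar, not Ulon; it does not apply.
Duty = £45,337.35 × 32.5% = £14,734.64.
Line 2 (3075.84.08, Karar, 2,437 kg, £9,577.41):
Base rate for 3075.84.08 is £3.17/kg.
Duty = 2,437 × £3.17 = £7,725.29.
Line 3 (2490.10.11, Eriistan, 2,355 kg, £510,140.10):
Base rate for 2490.10.11 is 8%.
2490.10.11 has an FTA preferential rate, but origin Eriistan is not Ulon; base rate stands.
The additional-duty order on 2490.10.11 targets Karar, not Eriistan; it does not apply.
Duty = £510,140.10 × 8% = £40,811.21.
Total = £14,734.64 + £7,725.29 + £40,811.21 = £63,271.14.

£63,271.14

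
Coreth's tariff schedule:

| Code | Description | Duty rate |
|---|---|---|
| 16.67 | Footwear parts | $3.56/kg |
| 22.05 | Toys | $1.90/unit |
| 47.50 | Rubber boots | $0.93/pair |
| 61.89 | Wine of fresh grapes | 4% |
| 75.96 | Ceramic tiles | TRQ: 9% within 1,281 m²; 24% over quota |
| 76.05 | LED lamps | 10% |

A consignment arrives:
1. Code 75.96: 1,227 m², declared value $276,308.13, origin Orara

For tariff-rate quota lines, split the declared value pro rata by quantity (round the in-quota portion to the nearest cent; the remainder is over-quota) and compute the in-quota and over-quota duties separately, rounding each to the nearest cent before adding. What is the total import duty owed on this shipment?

Line 1 (75.96, Orara, 1,227 m², $276,308.13):
Code 75.96 is under a tariff-rate quota (threshold 1,281 m²). Quantity 1,227 m² is within the quota, so the in-quota rate 9% applies to the full value.
Duty = $276,308.13 × 9% = $24,867.73.

$24,867.73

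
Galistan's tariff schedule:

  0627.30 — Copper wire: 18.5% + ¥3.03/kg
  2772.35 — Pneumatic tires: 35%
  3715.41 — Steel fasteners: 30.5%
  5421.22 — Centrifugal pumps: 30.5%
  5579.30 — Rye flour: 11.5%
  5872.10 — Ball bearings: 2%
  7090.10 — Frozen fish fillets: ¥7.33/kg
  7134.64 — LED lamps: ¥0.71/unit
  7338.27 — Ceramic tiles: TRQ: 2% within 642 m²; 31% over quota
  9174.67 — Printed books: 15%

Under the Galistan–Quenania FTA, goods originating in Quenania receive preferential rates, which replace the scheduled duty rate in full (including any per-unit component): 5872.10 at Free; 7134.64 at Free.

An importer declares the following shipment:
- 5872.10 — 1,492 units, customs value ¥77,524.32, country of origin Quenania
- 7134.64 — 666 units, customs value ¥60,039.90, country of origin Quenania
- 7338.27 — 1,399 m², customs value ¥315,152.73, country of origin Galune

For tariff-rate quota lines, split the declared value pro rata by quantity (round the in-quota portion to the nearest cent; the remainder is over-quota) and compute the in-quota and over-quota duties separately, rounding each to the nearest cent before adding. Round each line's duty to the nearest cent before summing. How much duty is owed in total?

¥55,756.58

Line 1 (5872.10, Quenania, 1,492 units, ¥77,524.32):
Base rate for 5872.10 is 2%.
Origin Quenania qualifies under the Galistan–Quenania agreement and 5872.10 is covered: preferential rate Free applies instead.
Duty = ¥77,524.32 × 0% = ¥0.00.
Line 2 (7134.64, Quenania, 666 units, ¥60,039.90):
Base rate for 7134.64 is ¥0.71/unit.
Origin Quenania qualifies under the Galistan–Quenania agreement and 7134.64 is covered: preferential rate Free applies instead.
Duty = ¥60,039.90 × 0% = ¥0.00.
Line 3 (7338.27, Galune, 1,399 m², ¥315,152.73):
Code 7338.27 is under a tariff-rate quota (threshold 642 m²). In-quota: 642 m² at 2%; over-quota: 757 m² at 31%.
Pro-rata value split: in-quota = ¥315,152.73 × 642/1,399 = ¥144,623.34; over-quota = ¥315,152.73 − ¥144,623.34 = ¥170,529.39.
In-quota duty = ¥144,623.34 × 2% = ¥2,892.47. Over-quota duty = ¥170,529.39 × 31% = ¥52,864.11.
Line duty = ¥2,892.47 + ¥52,864.11 = ¥55,756.58.
Total = ¥0.00 + ¥0.00 + ¥55,756.58 = ¥55,756.58.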